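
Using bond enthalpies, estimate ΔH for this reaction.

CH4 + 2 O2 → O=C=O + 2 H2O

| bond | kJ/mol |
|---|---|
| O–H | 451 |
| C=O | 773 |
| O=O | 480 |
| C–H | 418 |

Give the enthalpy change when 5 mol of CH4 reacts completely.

ΔH = −3590 kJ

Bonds broken (reactants):
  C–H: 4 × 418 = 1672
  O=O: 2 × 480 = 960
  Σ(broken) = 2632 kJ
Bonds formed (products):
  C=O: 2 × 773 = 1546
  O–H: 4 × 451 = 1804
  Σ(formed) = 3350 kJ
ΔH = Σ(broken) − Σ(formed) = 2632 − 3350 = −718 kJ
For 5× the reaction as written: 5 × (−718) = −3590 kJ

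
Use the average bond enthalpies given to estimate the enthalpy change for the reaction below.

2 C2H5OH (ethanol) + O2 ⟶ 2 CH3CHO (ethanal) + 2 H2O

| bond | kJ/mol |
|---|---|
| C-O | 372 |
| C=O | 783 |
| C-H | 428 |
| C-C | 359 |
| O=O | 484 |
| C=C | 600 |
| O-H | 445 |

Bonds broken (reactants):
  C-C: 2 × 359 = 718
  C-H: 10 × 428 = 4280
  C-O: 2 × 372 = 744
  O-H: 2 × 445 = 890
  O=O: 1 × 484 = 484
  Σ(broken) = 7116 kJ
Bonds formed (products):
  C-C: 2 × 359 = 718
  C-H: 8 × 428 = 3424
  C=O: 2 × 783 = 1566
  O-H: 4 × 445 = 1780
  Σ(formed) = 7488 kJ
ΔH = Σ(broken) − Σ(formed) = 7116 − 7488 = −372 kJ

ΔH ≈ −372 kJ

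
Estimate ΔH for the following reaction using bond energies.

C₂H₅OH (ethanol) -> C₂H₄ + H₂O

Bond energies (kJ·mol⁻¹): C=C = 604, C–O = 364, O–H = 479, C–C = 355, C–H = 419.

Bonds broken (reactants):
  C–C: 1 × 355 = 355
  C–H: 5 × 419 = 2095
  C–O: 1 × 364 = 364
  O–H: 1 × 479 = 479
  Σ(broken) = 3293 kJ
Bonds formed (products):
  C–H: 4 × 419 = 1676
  C=C: 1 × 604 = 604
  O–H: 2 × 479 = 958
  Σ(formed) = 3238 kJ
ΔH = Σ(broken) − Σ(formed) = 3293 − 3238 = +55 kJ

ΔH ≈ +55 kJ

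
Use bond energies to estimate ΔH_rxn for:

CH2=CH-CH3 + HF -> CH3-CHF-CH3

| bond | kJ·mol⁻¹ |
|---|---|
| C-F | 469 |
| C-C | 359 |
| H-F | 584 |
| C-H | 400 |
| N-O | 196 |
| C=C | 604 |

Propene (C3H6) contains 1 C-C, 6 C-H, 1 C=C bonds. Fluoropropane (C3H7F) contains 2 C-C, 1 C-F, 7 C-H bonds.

Bonds broken (reactants):
  C-C: 1 × 359 = 359
  C-H: 6 × 400 = 2400
  C=C: 1 × 604 = 604
  H-F: 1 × 584 = 584
  Σ(broken) = 3947 kJ
Bonds formed (products):
  C-C: 2 × 359 = 718
  C-F: 1 × 469 = 469
  C-H: 7 × 400 = 2800
  Σ(formed) = 3987 kJ
ΔH = Σ(broken) − Σ(formed) = 3947 − 3987 = −40 kJ

ΔH ≈ −40 kJ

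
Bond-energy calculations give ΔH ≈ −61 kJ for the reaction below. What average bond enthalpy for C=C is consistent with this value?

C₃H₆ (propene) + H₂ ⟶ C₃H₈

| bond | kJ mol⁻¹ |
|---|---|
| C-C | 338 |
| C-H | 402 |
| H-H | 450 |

D(C=C) ≈ 631 kJ/mol

Let D be the C=C bond energy.
Σ(broken) = 1×338 + 6×402 + 1×D + 1×450 = 3200 + D
Σ(formed) = 2×338 + 8×402 = 3892
ΔH = Σ(broken) − Σ(formed) = (3200 + D) − (3892) = −692 + D
Setting this equal to −61 kJ gives D = 631 kJ/mol.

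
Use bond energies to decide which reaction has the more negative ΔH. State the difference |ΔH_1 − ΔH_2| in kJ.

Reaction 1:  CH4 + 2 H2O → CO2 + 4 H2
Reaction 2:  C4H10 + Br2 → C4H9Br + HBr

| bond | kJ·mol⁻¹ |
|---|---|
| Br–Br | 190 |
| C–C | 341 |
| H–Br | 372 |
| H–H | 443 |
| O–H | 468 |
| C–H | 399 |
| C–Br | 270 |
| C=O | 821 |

Reaction 2, by 107 kJ

Reaction 1:
  Bonds broken (reactants):
    C–H: 4 × 399 = 1596
    O–H: 4 × 468 = 1872
    Σ(broken) = 3468 kJ
  Bonds formed (products):
    C=O: 2 × 821 = 1642
    H–H: 4 × 443 = 1772
    Σ(formed) = 3414 kJ
  ΔH_1 = 3468 − 3414 = +54 kJ
Reaction 2:
  Bonds broken (reactants):
    Br–Br: 1 × 190 = 190
    C–C: 3 × 341 = 1023
    C–H: 10 × 399 = 3990
    Σ(broken) = 5203 kJ
  Bonds formed (products):
    C–Br: 1 × 270 = 270
    C–C: 3 × 341 = 1023
    C–H: 9 × 399 = 3591
    H–Br: 1 × 372 = 372
    Σ(formed) = 5256 kJ
  ΔH_2 = 5203 − 5256 = −53 kJ
ΔH_1 − ΔH_2 = +107 kJ, so reaction 2 has the more negative ΔH; |ΔH_1 − ΔH_2| = 107 kJ.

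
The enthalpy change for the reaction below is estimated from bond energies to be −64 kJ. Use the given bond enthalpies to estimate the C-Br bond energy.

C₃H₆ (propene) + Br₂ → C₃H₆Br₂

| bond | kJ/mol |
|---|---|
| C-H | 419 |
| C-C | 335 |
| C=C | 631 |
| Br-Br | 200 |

D(C-Br) ≈ 280 kJ/mol

Let D be the C-Br bond energy.
Σ(broken) = 1×200 + 1×335 + 6×419 + 1×631 = 3680
Σ(formed) = 2×D + 2×335 + 6×419 = 3184 + 2D
ΔH = Σ(broken) − Σ(formed) = (3680) − (3184 + 2D) = +496 − 2D
Setting this equal to −64 kJ gives 2D = 560, so D = 280 kJ/mol.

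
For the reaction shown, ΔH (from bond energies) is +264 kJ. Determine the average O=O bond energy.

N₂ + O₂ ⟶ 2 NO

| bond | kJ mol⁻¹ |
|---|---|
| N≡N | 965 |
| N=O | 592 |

Let D be the O=O bond energy.
Σ(broken) = 1×965 + 1×D = 965 + D
Σ(formed) = 2×592 = 1184
ΔH = Σ(broken) − Σ(formed) = (965 + D) − (1184) = −219 + D
Setting this equal to +264 kJ gives D = 483 kJ/mol.

D(O=O) ≈ 483 kJ/mol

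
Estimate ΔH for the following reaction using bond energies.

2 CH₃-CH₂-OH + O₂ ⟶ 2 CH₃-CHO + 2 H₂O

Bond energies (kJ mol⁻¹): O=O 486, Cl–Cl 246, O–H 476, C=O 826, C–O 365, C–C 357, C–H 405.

Bonds broken (reactants):
  C–C: 2 × 357 = 714
  C–H: 10 × 405 = 4050
  C–O: 2 × 365 = 730
  O–H: 2 × 476 = 952
  O=O: 1 × 486 = 486
  Σ(broken) = 6932 kJ
Bonds formed (products):
  C–C: 2 × 357 = 714
  C–H: 8 × 405 = 3240
  C=O: 2 × 826 = 1652
  O–H: 4 × 476 = 1904
  Σ(formed) = 7510 kJ
ΔH = Σ(broken) − Σ(formed) = 6932 − 7510 = −578 kJ

ΔH ≈ −578 kJ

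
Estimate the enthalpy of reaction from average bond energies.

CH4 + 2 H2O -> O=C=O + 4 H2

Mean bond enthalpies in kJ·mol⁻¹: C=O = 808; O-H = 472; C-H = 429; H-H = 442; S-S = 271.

ΔH ≈ +220 kJ

Bonds broken (reactants):
  C-H: 4 × 429 = 1716
  O-H: 4 × 472 = 1888
  Σ(broken) = 3604 kJ
Bonds formed (products):
  C=O: 2 × 808 = 1616
  H-H: 4 × 442 = 1768
  Σ(formed) = 3384 kJ
ΔH = Σ(broken) − Σ(formed) = 3604 − 3384 = +220 kJ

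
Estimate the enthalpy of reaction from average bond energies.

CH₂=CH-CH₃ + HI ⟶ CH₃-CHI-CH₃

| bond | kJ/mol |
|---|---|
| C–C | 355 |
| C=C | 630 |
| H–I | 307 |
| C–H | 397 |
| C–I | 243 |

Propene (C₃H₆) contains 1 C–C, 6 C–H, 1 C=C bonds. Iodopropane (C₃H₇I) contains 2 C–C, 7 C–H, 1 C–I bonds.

ΔH ≈ −58 kJ

Bonds broken (reactants):
  C–C: 1 × 355 = 355
  C–H: 6 × 397 = 2382
  C=C: 1 × 630 = 630
  H–I: 1 × 307 = 307
  Σ(broken) = 3674 kJ
Bonds formed (products):
  C–C: 2 × 355 = 710
  C–H: 7 × 397 = 2779
  C–I: 1 × 243 = 243
  Σ(formed) = 3732 kJ
ΔH = Σ(broken) − Σ(formed) = 3674 − 3732 = −58 kJ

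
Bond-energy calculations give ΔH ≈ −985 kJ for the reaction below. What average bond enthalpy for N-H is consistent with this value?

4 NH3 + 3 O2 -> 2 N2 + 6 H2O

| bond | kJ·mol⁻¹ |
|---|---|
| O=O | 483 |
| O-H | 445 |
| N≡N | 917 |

Let D be the N-H bond energy.
Σ(broken) = 12×D + 3×483 = 1449 + 12D
Σ(formed) = 2×917 + 12×445 = 7174
ΔH = Σ(broken) − Σ(formed) = (1449 + 12D) − (7174) = −5725 + 12D
Setting this equal to −985 kJ gives 12D = 4740, so D = 395 kJ/mol.

D(N-H) ≈ 395 kJ/mol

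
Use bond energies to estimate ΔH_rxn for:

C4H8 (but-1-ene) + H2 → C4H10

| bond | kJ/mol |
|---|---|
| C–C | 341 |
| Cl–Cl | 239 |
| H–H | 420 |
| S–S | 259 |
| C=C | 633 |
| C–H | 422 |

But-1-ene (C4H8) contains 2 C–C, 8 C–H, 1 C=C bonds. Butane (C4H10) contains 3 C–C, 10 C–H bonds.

Bonds broken (reactants):
  C–C: 2 × 341 = 682
  C–H: 8 × 422 = 3376
  C=C: 1 × 633 = 633
  H–H: 1 × 420 = 420
  Σ(broken) = 5111 kJ
Bonds formed (products):
  C–C: 3 × 341 = 1023
  C–H: 10 × 422 = 4220
  Σ(formed) = 5243 kJ
ΔH = Σ(broken) − Σ(formed) = 5111 − 5243 = −132 kJ

ΔH ≈ −132 kJ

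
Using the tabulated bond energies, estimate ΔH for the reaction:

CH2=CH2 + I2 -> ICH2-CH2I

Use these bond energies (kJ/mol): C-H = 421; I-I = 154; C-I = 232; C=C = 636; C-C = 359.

ΔH ≈ −33 kJ

Bonds broken (reactants):
  C-H: 4 × 421 = 1684
  C=C: 1 × 636 = 636
  I-I: 1 × 154 = 154
  Σ(broken) = 2474 kJ
Bonds formed (products):
  C-C: 1 × 359 = 359
  C-H: 4 × 421 = 1684
  C-I: 2 × 232 = 464
  Σ(formed) = 2507 kJ
ΔH = Σ(broken) − Σ(formed) = 2474 − 2507 = −33 kJ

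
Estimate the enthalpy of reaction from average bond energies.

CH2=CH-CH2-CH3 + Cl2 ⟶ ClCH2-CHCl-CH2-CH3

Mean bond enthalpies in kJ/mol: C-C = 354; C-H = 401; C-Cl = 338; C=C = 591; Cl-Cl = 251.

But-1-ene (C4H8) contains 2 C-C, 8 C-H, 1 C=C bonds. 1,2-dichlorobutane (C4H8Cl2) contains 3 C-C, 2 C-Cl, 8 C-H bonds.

ΔH ≈ −188 kJ

Bonds broken (reactants):
  C-C: 2 × 354 = 708
  C-H: 8 × 401 = 3208
  C=C: 1 × 591 = 591
  Cl-Cl: 1 × 251 = 251
  Σ(broken) = 4758 kJ
Bonds formed (products):
  C-C: 3 × 354 = 1062
  C-Cl: 2 × 338 = 676
  C-H: 8 × 401 = 3208
  Σ(formed) = 4946 kJ
ΔH = Σ(broken) − Σ(formed) = 4758 − 4946 = −188 kJ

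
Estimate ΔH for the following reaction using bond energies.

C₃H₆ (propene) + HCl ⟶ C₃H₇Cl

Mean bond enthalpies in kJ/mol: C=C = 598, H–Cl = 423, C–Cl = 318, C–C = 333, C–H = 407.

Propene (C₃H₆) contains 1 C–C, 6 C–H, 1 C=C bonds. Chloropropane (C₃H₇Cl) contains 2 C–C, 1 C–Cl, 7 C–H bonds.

Bonds broken (reactants):
  C–C: 1 × 333 = 333
  C–H: 6 × 407 = 2442
  C=C: 1 × 598 = 598
  H–Cl: 1 × 423 = 423
  Σ(broken) = 3796 kJ
Bonds formed (products):
  C–C: 2 × 333 = 666
  C–Cl: 1 × 318 = 318
  C–H: 7 × 407 = 2849
  Σ(formed) = 3833 kJ
ΔH = Σ(broken) − Σ(formed) = 3796 − 3833 = −37 kJ

ΔH ≈ −37 kJ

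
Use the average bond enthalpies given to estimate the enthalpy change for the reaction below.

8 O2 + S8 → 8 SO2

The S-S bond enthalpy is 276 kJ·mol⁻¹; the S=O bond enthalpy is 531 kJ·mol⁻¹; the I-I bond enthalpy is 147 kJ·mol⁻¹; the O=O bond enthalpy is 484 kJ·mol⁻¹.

ΔH ≈ −2416 kJ

Bonds broken (reactants):
  O=O: 8 × 484 = 3872
  S-S: 8 × 276 = 2208
  Σ(broken) = 6080 kJ
Bonds formed (products):
  S=O: 16 × 531 = 8496
  Σ(formed) = 8496 kJ
ΔH = Σ(broken) − Σ(formed) = 6080 − 8496 = −2416 kJ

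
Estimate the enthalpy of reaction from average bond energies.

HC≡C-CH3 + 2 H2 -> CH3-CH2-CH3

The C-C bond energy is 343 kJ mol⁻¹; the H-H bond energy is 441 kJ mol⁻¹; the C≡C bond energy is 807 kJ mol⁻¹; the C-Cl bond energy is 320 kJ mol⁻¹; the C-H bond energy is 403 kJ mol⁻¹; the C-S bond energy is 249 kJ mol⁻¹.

Bonds broken (reactants):
  C≡C: 1 × 807 = 807
  C-C: 1 × 343 = 343
  C-H: 4 × 403 = 1612
  H-H: 2 × 441 = 882
  Σ(broken) = 3644 kJ
Bonds formed (products):
  C-C: 2 × 343 = 686
  C-H: 8 × 403 = 3224
  Σ(formed) = 3910 kJ
ΔH = Σ(broken) − Σ(formed) = 3644 − 3910 = −266 kJ

ΔH ≈ −266 kJ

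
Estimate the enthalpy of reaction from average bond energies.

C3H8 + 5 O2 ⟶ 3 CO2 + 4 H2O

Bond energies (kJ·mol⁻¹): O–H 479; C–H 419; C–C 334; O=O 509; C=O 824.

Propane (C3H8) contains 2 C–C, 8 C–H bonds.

Bonds broken (reactants):
  C–C: 2 × 334 = 668
  C–H: 8 × 419 = 3352
  O=O: 5 × 509 = 2545
  Σ(broken) = 6565 kJ
Bonds formed (products):
  C=O: 6 × 824 = 4944
  O–H: 8 × 479 = 3832
  Σ(formed) = 8776 kJ
ΔH = Σ(broken) − Σ(formed) = 6565 − 8776 = −2211 kJ

ΔH ≈ −2211 kJ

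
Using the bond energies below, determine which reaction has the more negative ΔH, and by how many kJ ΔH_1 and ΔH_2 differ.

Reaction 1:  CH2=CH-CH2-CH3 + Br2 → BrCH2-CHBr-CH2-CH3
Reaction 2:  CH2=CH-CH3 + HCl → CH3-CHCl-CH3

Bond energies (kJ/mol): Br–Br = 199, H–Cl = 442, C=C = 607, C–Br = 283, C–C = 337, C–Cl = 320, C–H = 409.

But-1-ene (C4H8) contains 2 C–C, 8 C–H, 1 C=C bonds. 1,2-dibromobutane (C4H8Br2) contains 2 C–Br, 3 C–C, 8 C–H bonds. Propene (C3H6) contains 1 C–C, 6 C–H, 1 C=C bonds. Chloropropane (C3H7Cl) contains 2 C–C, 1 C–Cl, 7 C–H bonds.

Reaction 1, by 80 kJ

Reaction 1:
  Bonds broken (reactants):
    Br–Br: 1 × 199 = 199
    C–C: 2 × 337 = 674
    C–H: 8 × 409 = 3272
    C=C: 1 × 607 = 607
    Σ(broken) = 4752 kJ
  Bonds formed (products):
    C–Br: 2 × 283 = 566
    C–C: 3 × 337 = 1011
    C–H: 8 × 409 = 3272
    Σ(formed) = 4849 kJ
  ΔH_1 = 4752 − 4849 = −97 kJ
Reaction 2:
  Bonds broken (reactants):
    C–C: 1 × 337 = 337
    C–H: 6 × 409 = 2454
    C=C: 1 × 607 = 607
    H–Cl: 1 × 442 = 442
    Σ(broken) = 3840 kJ
  Bonds formed (products):
    C–C: 2 × 337 = 674
    C–Cl: 1 × 320 = 320
    C–H: 7 × 409 = 2863
    Σ(formed) = 3857 kJ
  ΔH_2 = 3840 − 3857 = −17 kJ
ΔH_1 − ΔH_2 = −80 kJ, so reaction 1 has the more negative ΔH; |ΔH_1 − ΔH_2| = 80 kJ.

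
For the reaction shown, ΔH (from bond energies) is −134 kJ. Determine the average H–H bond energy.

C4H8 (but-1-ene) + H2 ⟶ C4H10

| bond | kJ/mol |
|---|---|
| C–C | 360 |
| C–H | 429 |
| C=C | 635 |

D(H–H) ≈ 449 kJ/mol

Let D be the H–H bond energy.
Σ(broken) = 2×360 + 8×429 + 1×635 + 1×D = 4787 + D
Σ(formed) = 3×360 + 10×429 = 5370
ΔH = Σ(broken) − Σ(formed) = (4787 + D) − (5370) = −583 + D
Setting this equal to −134 kJ gives D = 449 kJ/mol.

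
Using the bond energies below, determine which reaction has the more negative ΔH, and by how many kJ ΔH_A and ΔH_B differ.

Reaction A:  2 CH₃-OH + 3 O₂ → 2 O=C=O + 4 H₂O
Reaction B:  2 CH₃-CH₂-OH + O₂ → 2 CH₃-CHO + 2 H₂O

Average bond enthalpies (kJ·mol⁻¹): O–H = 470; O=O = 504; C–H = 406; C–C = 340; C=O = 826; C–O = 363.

Reaction A:
  Bonds broken (reactants):
    C–H: 6 × 406 = 2436
    C–O: 2 × 363 = 726
    O–H: 2 × 470 = 940
    O=O: 3 × 504 = 1512
    Σ(broken) = 5614 kJ
  Bonds formed (products):
    C=O: 4 × 826 = 3304
    O–H: 8 × 470 = 3760
    Σ(formed) = 7064 kJ
  ΔH_A = 5614 − 7064 = −1450 kJ
Reaction B:
  Bonds broken (reactants):
    C–C: 2 × 340 = 680
    C–H: 10 × 406 = 4060
    C–O: 2 × 363 = 726
    O–H: 2 × 470 = 940
    O=O: 1 × 504 = 504
    Σ(broken) = 6910 kJ
  Bonds formed (products):
    C–C: 2 × 340 = 680
    C–H: 8 × 406 = 3248
    C=O: 2 × 826 = 1652
    O–H: 4 × 470 = 1880
    Σ(formed) = 7460 kJ
  ΔH_B = 6910 − 7460 = −550 kJ
ΔH_A − ΔH_B = −900 kJ, so reaction A has the more negative ΔH; |ΔH_A − ΔH_B| = 900 kJ.

Reaction A, by 900 kJ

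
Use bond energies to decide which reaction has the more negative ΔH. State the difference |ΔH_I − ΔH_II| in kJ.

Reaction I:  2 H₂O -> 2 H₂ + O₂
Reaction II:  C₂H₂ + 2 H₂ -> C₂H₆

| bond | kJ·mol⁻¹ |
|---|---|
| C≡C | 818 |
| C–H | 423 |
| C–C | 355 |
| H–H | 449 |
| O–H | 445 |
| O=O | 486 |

Reaction I:
  Bonds broken (reactants):
    O–H: 4 × 445 = 1780
    Σ(broken) = 1780 kJ
  Bonds formed (products):
    H–H: 2 × 449 = 898
    O=O: 1 × 486 = 486
    Σ(formed) = 1384 kJ
  ΔH_I = 1780 − 1384 = +396 kJ
Reaction II:
  Bonds broken (reactants):
    C≡C: 1 × 818 = 818
    C–H: 2 × 423 = 846
    H–H: 2 × 449 = 898
    Σ(broken) = 2562 kJ
  Bonds formed (products):
    C–C: 1 × 355 = 355
    C–H: 6 × 423 = 2538
    Σ(formed) = 2893 kJ
  ΔH_II = 2562 − 2893 = −331 kJ
ΔH_I − ΔH_II = +727 kJ, so reaction II has the more negative ΔH; |ΔH_I − ΔH_II| = 727 kJ.

Reaction II, by 727 kJ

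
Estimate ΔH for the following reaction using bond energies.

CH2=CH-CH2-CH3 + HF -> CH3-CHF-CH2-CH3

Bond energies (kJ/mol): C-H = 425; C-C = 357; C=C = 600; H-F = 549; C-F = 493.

ΔH ≈ −126 kJ

Bonds broken (reactants):
  C-C: 2 × 357 = 714
  C-H: 8 × 425 = 3400
  C=C: 1 × 600 = 600
  H-F: 1 × 549 = 549
  Σ(broken) = 5263 kJ
Bonds formed (products):
  C-C: 3 × 357 = 1071
  C-F: 1 × 493 = 493
  C-H: 9 × 425 = 3825
  Σ(formed) = 5389 kJ
ΔH = Σ(broken) − Σ(formed) = 5263 − 5389 = −126 kJ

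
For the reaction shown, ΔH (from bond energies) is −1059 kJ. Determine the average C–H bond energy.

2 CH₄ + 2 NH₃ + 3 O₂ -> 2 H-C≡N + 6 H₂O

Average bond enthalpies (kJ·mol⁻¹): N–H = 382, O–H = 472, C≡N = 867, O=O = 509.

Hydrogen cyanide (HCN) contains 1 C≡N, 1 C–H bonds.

Let D be the C–H bond energy.
Σ(broken) = 8×D + 6×382 + 3×509 = 3819 + 8D
Σ(formed) = 2×867 + 2×D + 12×472 = 7398 + 2D
ΔH = Σ(broken) − Σ(formed) = (3819 + 8D) − (7398 + 2D) = −3579 + 6D
Setting this equal to −1059 kJ gives 6D = 2520, so D = 420 kJ/mol.

D(C–H) ≈ 420 kJ/mol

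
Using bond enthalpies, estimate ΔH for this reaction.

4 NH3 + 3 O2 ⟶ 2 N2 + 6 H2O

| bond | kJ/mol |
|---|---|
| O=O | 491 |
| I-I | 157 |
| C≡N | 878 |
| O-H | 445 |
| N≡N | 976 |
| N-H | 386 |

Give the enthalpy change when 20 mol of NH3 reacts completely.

ΔH = −5935 kJ

Bonds broken (reactants):
  N-H: 12 × 386 = 4632
  O=O: 3 × 491 = 1473
  Σ(broken) = 6105 kJ
Bonds formed (products):
  N≡N: 2 × 976 = 1952
  O-H: 12 × 445 = 5340
  Σ(formed) = 7292 kJ
ΔH = Σ(broken) − Σ(formed) = 6105 − 7292 = −1187 kJ
For 5× the reaction as written: 5 × (−1187) = −5935 kJ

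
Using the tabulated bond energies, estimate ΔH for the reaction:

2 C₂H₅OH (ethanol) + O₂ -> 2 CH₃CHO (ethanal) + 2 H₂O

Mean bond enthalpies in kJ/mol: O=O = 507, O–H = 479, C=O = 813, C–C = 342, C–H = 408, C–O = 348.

Bonds broken (reactants):
  C–C: 2 × 342 = 684
  C–H: 10 × 408 = 4080
  C–O: 2 × 348 = 696
  O–H: 2 × 479 = 958
  O=O: 1 × 507 = 507
  Σ(broken) = 6925 kJ
Bonds formed (products):
  C–C: 2 × 342 = 684
  C–H: 8 × 408 = 3264
  C=O: 2 × 813 = 1626
  O–H: 4 × 479 = 1916
  Σ(formed) = 7490 kJ
ΔH = Σ(broken) − Σ(formed) = 6925 − 7490 = −565 kJ

ΔH ≈ −565 kJ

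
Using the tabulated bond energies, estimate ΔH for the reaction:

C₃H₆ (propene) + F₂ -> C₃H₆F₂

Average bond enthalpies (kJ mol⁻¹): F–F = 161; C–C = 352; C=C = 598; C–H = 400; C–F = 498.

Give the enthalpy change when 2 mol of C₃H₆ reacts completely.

ΔH = −1178 kJ

Bonds broken (reactants):
  C–C: 1 × 352 = 352
  C–H: 6 × 400 = 2400
  C=C: 1 × 598 = 598
  F–F: 1 × 161 = 161
  Σ(broken) = 3511 kJ
Bonds formed (products):
  C–C: 2 × 352 = 704
  C–F: 2 × 498 = 996
  C–H: 6 × 400 = 2400
  Σ(formed) = 4100 kJ
ΔH = Σ(broken) − Σ(formed) = 3511 − 4100 = −589 kJ
For 2× the reaction as written: 2 × (−589) = −1178 kJ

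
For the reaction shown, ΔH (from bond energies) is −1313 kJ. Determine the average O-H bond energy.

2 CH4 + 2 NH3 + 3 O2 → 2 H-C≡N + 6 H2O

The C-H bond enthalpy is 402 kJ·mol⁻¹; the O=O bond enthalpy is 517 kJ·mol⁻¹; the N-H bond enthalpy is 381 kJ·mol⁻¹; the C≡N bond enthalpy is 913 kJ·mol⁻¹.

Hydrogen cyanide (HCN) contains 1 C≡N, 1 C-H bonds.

D(O-H) ≈ 478 kJ/mol

Let D be the O-H bond energy.
Σ(broken) = 8×402 + 6×381 + 3×517 = 7053
Σ(formed) = 2×913 + 2×402 + 12×D = 2630 + 12D
ΔH = Σ(broken) − Σ(formed) = (7053) − (2630 + 12D) = +4423 − 12D
Setting this equal to −1313 kJ gives 12D = 5736, so D = 478 kJ/mol.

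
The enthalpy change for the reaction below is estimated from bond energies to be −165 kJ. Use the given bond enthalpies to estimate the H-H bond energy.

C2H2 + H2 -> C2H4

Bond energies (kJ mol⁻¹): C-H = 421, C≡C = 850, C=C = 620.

D(H-H) ≈ 447 kJ/mol

Let D be the H-H bond energy.
Σ(broken) = 1×850 + 2×421 + 1×D = 1692 + D
Σ(formed) = 4×421 + 1×620 = 2304
ΔH = Σ(broken) − Σ(formed) = (1692 + D) − (2304) = −612 + D
Setting this equal to −165 kJ gives D = 447 kJ/mol.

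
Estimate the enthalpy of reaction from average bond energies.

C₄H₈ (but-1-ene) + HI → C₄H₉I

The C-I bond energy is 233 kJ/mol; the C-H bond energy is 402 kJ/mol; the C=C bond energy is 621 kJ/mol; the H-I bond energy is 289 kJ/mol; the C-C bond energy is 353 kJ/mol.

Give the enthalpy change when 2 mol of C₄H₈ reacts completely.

Bonds broken (reactants):
  C-C: 2 × 353 = 706
  C-H: 8 × 402 = 3216
  C=C: 1 × 621 = 621
  H-I: 1 × 289 = 289
  Σ(broken) = 4832 kJ
Bonds formed (products):
  C-C: 3 × 353 = 1059
  C-H: 9 × 402 = 3618
  C-I: 1 × 233 = 233
  Σ(formed) = 4910 kJ
ΔH = Σ(broken) − Σ(formed) = 4832 − 4910 = −78 kJ
For 2× the reaction as written: 2 × (−78) = −156 kJ

ΔH = −156 kJ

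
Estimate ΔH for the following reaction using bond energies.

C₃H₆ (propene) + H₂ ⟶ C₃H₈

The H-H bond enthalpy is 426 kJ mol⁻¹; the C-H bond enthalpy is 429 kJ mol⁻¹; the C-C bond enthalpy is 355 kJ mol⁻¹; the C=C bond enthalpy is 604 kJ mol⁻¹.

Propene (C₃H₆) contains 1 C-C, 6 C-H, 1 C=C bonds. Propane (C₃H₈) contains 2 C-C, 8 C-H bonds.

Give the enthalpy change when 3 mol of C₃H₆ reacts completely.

ΔH = −549 kJ

Bonds broken (reactants):
  C-C: 1 × 355 = 355
  C-H: 6 × 429 = 2574
  C=C: 1 × 604 = 604
  H-H: 1 × 426 = 426
  Σ(broken) = 3959 kJ
Bonds formed (products):
  C-C: 2 × 355 = 710
  C-H: 8 × 429 = 3432
  Σ(formed) = 4142 kJ
ΔH = Σ(broken) − Σ(formed) = 3959 − 4142 = −183 kJ
For 3× the reaction as written: 3 × (−183) = −549 kJ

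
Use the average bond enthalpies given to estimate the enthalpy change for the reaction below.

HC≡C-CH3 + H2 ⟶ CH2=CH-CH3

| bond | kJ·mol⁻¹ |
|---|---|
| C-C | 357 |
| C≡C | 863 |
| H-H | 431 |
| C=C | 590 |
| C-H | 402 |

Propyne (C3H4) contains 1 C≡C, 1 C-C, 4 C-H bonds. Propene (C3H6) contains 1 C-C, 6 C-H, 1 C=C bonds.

Bonds broken (reactants):
  C≡C: 1 × 863 = 863
  C-C: 1 × 357 = 357
  C-H: 4 × 402 = 1608
  H-H: 1 × 431 = 431
  Σ(broken) = 3259 kJ
Bonds formed (products):
  C-C: 1 × 357 = 357
  C-H: 6 × 402 = 2412
  C=C: 1 × 590 = 590
  Σ(formed) = 3359 kJ
ΔH = Σ(broken) − Σ(formed) = 3259 − 3359 = −100 kJ

ΔH ≈ −100 kJ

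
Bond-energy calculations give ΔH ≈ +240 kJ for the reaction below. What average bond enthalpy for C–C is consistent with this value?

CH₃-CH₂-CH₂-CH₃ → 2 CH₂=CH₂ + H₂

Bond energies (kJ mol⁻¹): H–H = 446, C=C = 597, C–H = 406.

D(C–C) ≈ 356 kJ/mol

Let D be the C–C bond energy.
Σ(broken) = 3×D + 10×406 = 4060 + 3D
Σ(formed) = 8×406 + 2×597 + 1×446 = 4888
ΔH = Σ(broken) − Σ(formed) = (4060 + 3D) − (4888) = −828 + 3D
Setting this equal to +240 kJ gives 3D = 1068, so D = 356 kJ/mol.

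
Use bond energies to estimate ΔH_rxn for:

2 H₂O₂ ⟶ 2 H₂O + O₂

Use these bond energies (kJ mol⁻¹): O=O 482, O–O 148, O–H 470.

ΔH ≈ −186 kJ

Bonds broken (reactants):
  O–H: 4 × 470 = 1880
  O–O: 2 × 148 = 296
  Σ(broken) = 2176 kJ
Bonds formed (products):
  O–H: 4 × 470 = 1880
  O=O: 1 × 482 = 482
  Σ(formed) = 2362 kJ
ΔH = Σ(broken) − Σ(formed) = 2176 − 2362 = −186 kJ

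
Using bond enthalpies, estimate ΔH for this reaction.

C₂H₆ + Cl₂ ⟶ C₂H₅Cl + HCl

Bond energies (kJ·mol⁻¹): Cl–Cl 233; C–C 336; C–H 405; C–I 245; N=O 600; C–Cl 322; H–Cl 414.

Bonds broken (reactants):
  C–C: 1 × 336 = 336
  C–H: 6 × 405 = 2430
  Cl–Cl: 1 × 233 = 233
  Σ(broken) = 2999 kJ
Bonds formed (products):
  C–C: 1 × 336 = 336
  C–Cl: 1 × 322 = 322
  C–H: 5 × 405 = 2025
  H–Cl: 1 × 414 = 414
  Σ(formed) = 3097 kJ
ΔH = Σ(broken) − Σ(formed) = 2999 − 3097 = −98 kJ

ΔH ≈ −98 kJ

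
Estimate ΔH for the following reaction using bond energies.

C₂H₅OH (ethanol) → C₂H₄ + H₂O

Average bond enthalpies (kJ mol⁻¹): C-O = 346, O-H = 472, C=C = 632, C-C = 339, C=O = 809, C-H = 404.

ΔH ≈ −15 kJ

Bonds broken (reactants):
  C-C: 1 × 339 = 339
  C-H: 5 × 404 = 2020
  C-O: 1 × 346 = 346
  O-H: 1 × 472 = 472
  Σ(broken) = 3177 kJ
Bonds formed (products):
  C-H: 4 × 404 = 1616
  C=C: 1 × 632 = 632
  O-H: 2 × 472 = 944
  Σ(formed) = 3192 kJ
ΔH = Σ(broken) − Σ(formed) = 3177 − 3192 = −15 kJ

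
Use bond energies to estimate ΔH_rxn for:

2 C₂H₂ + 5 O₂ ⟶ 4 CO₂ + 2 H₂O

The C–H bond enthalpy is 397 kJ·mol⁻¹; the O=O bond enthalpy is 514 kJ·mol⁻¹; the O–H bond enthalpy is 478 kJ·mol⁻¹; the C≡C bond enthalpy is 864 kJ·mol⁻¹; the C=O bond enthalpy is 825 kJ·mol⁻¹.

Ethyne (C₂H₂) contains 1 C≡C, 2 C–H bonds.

ΔH ≈ −2626 kJ

Bonds broken (reactants):
  C≡C: 2 × 864 = 1728
  C–H: 4 × 397 = 1588
  O=O: 5 × 514 = 2570
  Σ(broken) = 5886 kJ
Bonds formed (products):
  C=O: 8 × 825 = 6600
  O–H: 4 × 478 = 1912
  Σ(formed) = 8512 kJ
ΔH = Σ(broken) − Σ(formed) = 5886 − 8512 = −2626 kJ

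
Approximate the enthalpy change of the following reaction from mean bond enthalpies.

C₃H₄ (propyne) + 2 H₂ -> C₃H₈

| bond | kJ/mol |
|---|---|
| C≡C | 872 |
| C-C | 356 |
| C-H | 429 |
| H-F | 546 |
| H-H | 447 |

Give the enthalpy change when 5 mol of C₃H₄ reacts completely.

ΔH = −1530 kJ

Bonds broken (reactants):
  C≡C: 1 × 872 = 872
  C-C: 1 × 356 = 356
  C-H: 4 × 429 = 1716
  H-H: 2 × 447 = 894
  Σ(broken) = 3838 kJ
Bonds formed (products):
  C-C: 2 × 356 = 712
  C-H: 8 × 429 = 3432
  Σ(formed) = 4144 kJ
ΔH = Σ(broken) − Σ(formed) = 3838 − 4144 = −306 kJ
For 5× the reaction as written: 5 × (−306) = −1530 kJ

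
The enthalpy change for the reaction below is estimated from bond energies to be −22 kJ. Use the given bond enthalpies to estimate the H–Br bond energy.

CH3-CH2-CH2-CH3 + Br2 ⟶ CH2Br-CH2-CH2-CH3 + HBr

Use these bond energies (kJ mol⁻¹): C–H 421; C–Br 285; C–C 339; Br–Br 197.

Let D be the H–Br bond energy.
Σ(broken) = 1×197 + 3×339 + 10×421 = 5424
Σ(formed) = 1×285 + 3×339 + 9×421 + 1×D = 5091 + D
ΔH = Σ(broken) − Σ(formed) = (5424) − (5091 + D) = +333 − D
Setting this equal to −22 kJ gives D = 355 kJ/mol.

D(H–Br) ≈ 355 kJ/mol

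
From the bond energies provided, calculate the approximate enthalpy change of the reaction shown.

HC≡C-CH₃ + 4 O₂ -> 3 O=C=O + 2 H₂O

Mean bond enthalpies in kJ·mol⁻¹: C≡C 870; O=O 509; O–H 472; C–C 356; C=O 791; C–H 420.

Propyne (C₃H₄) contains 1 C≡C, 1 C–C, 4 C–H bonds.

ΔH ≈ −1692 kJ

Bonds broken (reactants):
  C≡C: 1 × 870 = 870
  C–C: 1 × 356 = 356
  C–H: 4 × 420 = 1680
  O=O: 4 × 509 = 2036
  Σ(broken) = 4942 kJ
Bonds formed (products):
  C=O: 6 × 791 = 4746
  O–H: 4 × 472 = 1888
  Σ(formed) = 6634 kJ
ΔH = Σ(broken) − Σ(formed) = 4942 − 6634 = −1692 kJ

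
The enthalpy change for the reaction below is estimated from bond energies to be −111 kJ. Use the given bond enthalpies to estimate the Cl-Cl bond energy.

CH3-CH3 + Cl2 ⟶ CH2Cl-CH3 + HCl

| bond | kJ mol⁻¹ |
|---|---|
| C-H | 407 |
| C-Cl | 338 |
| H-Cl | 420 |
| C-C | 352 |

Let D be the Cl-Cl bond energy.
Σ(broken) = 1×352 + 6×407 + 1×D = 2794 + D
Σ(formed) = 1×352 + 1×338 + 5×407 + 1×420 = 3145
ΔH = Σ(broken) − Σ(formed) = (2794 + D) − (3145) = −351 + D
Setting this equal to −111 kJ gives D = 240 kJ/mol.

D(Cl-Cl) ≈ 240 kJ/mol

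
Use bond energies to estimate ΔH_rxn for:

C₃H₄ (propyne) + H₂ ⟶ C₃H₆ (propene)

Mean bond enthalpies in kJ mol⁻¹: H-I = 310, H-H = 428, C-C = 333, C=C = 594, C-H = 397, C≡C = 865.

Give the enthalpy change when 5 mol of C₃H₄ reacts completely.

Bonds broken (reactants):
  C≡C: 1 × 865 = 865
  C-C: 1 × 333 = 333
  C-H: 4 × 397 = 1588
  H-H: 1 × 428 = 428
  Σ(broken) = 3214 kJ
Bonds formed (products):
  C-C: 1 × 333 = 333
  C-H: 6 × 397 = 2382
  C=C: 1 × 594 = 594
  Σ(formed) = 3309 kJ
ΔH = Σ(broken) − Σ(formed) = 3214 − 3309 = −95 kJ
For 5× the reaction as written: 5 × (−95) = −475 kJ

ΔH = −475 kJ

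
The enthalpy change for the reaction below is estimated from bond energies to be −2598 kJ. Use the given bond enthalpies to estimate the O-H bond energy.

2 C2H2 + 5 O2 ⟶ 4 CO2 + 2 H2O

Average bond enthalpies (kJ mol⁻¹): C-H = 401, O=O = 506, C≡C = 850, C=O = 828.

Let D be the O-H bond energy.
Σ(broken) = 2×850 + 4×401 + 5×506 = 5834
Σ(formed) = 8×828 + 4×D = 6624 + 4D
ΔH = Σ(broken) − Σ(formed) = (5834) − (6624 + 4D) = −790 − 4D
Setting this equal to −2598 kJ gives 4D = 1808, so D = 452 kJ/mol.

D(O-H) ≈ 452 kJ/mol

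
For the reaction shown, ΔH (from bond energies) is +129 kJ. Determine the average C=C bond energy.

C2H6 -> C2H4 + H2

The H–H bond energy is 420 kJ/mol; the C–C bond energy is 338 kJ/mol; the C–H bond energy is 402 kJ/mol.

D(C=C) ≈ 593 kJ/mol

Let D be the C=C bond energy.
Σ(broken) = 1×338 + 6×402 = 2750
Σ(formed) = 4×402 + 1×D + 1×420 = 2028 + D
ΔH = Σ(broken) − Σ(formed) = (2750) − (2028 + D) = +722 − D
Setting this equal to +129 kJ gives D = 593 kJ/mol.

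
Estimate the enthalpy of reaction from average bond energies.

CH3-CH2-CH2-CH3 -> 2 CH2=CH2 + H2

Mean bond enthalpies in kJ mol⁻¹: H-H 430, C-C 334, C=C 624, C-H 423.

ΔH ≈ +170 kJ

Bonds broken (reactants):
  C-C: 3 × 334 = 1002
  C-H: 10 × 423 = 4230
  Σ(broken) = 5232 kJ
Bonds formed (products):
  C-H: 8 × 423 = 3384
  C=C: 2 × 624 = 1248
  H-H: 1 × 430 = 430
  Σ(formed) = 5062 kJ
ΔH = Σ(broken) − Σ(formed) = 5232 − 5062 = +170 kJ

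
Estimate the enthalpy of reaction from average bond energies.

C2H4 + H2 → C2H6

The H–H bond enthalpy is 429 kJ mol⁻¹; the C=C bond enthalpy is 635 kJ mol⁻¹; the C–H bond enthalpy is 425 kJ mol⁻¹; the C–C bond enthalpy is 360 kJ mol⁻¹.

Bonds broken (reactants):
  C–H: 4 × 425 = 1700
  C=C: 1 × 635 = 635
  H–H: 1 × 429 = 429
  Σ(broken) = 2764 kJ
Bonds formed (products):
  C–C: 1 × 360 = 360
  C–H: 6 × 425 = 2550
  Σ(formed) = 2910 kJ
ΔH = Σ(broken) − Σ(formed) = 2764 − 2910 = −146 kJ

ΔH ≈ −146 kJ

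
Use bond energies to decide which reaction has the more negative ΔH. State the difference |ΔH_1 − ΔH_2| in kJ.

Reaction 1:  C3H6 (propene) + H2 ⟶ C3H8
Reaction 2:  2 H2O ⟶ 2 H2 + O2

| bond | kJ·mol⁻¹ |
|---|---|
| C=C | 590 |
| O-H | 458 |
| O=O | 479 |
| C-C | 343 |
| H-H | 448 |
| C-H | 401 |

Reaction 1:
  Bonds broken (reactants):
    C-C: 1 × 343 = 343
    C-H: 6 × 401 = 2406
    C=C: 1 × 590 = 590
    H-H: 1 × 448 = 448
    Σ(broken) = 3787 kJ
  Bonds formed (products):
    C-C: 2 × 343 = 686
    C-H: 8 × 401 = 3208
    Σ(formed) = 3894 kJ
  ΔH_1 = 3787 − 3894 = −107 kJ
Reaction 2:
  Bonds broken (reactants):
    O-H: 4 × 458 = 1832
    Σ(broken) = 1832 kJ
  Bonds formed (products):
    H-H: 2 × 448 = 896
    O=O: 1 × 479 = 479
    Σ(formed) = 1375 kJ
  ΔH_2 = 1832 − 1375 = +457 kJ
ΔH_1 − ΔH_2 = −564 kJ, so reaction 1 has the more negative ΔH; |ΔH_1 − ΔH_2| = 564 kJ.

Reaction 1, by 564 kJ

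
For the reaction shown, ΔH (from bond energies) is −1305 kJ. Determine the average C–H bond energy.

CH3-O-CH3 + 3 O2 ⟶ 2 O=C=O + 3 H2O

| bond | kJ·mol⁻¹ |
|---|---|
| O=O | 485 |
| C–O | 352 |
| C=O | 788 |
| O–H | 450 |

D(C–H) ≈ 398 kJ/mol

Let D be the C–H bond energy.
Σ(broken) = 6×D + 2×352 + 3×485 = 2159 + 6D
Σ(formed) = 4×788 + 6×450 = 5852
ΔH = Σ(broken) − Σ(formed) = (2159 + 6D) − (5852) = −3693 + 6D
Setting this equal to −1305 kJ gives 6D = 2388, so D = 398 kJ/mol.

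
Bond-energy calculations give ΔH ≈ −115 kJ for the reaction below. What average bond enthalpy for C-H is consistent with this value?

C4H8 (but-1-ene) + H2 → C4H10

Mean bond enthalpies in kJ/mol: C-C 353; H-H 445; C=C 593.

D(C-H) ≈ 400 kJ/mol

Let D be the C-H bond energy.
Σ(broken) = 2×353 + 8×D + 1×593 + 1×445 = 1744 + 8D
Σ(formed) = 3×353 + 10×D = 1059 + 10D
ΔH = Σ(broken) − Σ(formed) = (1744 + 8D) − (1059 + 10D) = +685 − 2D
Setting this equal to −115 kJ gives 2D = 800, so D = 400 kJ/mol.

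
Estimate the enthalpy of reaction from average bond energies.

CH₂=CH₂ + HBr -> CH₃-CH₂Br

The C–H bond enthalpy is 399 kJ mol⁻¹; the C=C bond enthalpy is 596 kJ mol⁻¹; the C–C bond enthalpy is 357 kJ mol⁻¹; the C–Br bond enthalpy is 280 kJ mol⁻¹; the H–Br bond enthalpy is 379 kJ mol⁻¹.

Bonds broken (reactants):
  C–H: 4 × 399 = 1596
  C=C: 1 × 596 = 596
  H–Br: 1 × 379 = 379
  Σ(broken) = 2571 kJ
Bonds formed (products):
  C–Br: 1 × 280 = 280
  C–C: 1 × 357 = 357
  C–H: 5 × 399 = 1995
  Σ(formed) = 2632 kJ
ΔH = Σ(broken) − Σ(formed) = 2571 − 2632 = −61 kJ

ΔH ≈ −61 kJ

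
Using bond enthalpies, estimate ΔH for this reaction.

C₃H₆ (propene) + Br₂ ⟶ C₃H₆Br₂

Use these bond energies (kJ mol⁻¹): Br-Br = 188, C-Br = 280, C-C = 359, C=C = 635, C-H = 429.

ΔH ≈ −96 kJ

Bonds broken (reactants):
  Br-Br: 1 × 188 = 188
  C-C: 1 × 359 = 359
  C-H: 6 × 429 = 2574
  C=C: 1 × 635 = 635
  Σ(broken) = 3756 kJ
Bonds formed (products):
  C-Br: 2 × 280 = 560
  C-C: 2 × 359 = 718
  C-H: 6 × 429 = 2574
  Σ(formed) = 3852 kJ
ΔH = Σ(broken) − Σ(formed) = 3756 − 3852 = −96 kJ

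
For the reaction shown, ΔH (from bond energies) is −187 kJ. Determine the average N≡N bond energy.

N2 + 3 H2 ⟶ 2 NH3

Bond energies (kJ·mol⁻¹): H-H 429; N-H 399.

D(N≡N) ≈ 920 kJ/mol

Let D be the N≡N bond energy.
Σ(broken) = 3×429 + 1×D = 1287 + D
Σ(formed) = 6×399 = 2394
ΔH = Σ(broken) − Σ(formed) = (1287 + D) − (2394) = −1107 + D
Setting this equal to −187 kJ gives D = 920 kJ/mol.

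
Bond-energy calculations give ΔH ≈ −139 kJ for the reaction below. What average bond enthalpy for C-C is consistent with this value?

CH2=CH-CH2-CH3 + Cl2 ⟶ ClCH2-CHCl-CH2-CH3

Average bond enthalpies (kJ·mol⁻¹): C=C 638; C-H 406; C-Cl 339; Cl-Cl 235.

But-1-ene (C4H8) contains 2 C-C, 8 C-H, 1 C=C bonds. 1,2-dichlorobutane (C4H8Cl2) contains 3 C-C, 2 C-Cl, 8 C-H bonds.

D(C-C) ≈ 334 kJ/mol

Let D be the C-C bond energy.
Σ(broken) = 2×D + 8×406 + 1×638 + 1×235 = 4121 + 2D
Σ(formed) = 3×D + 2×339 + 8×406 = 3926 + 3D
ΔH = Σ(broken) − Σ(formed) = (4121 + 2D) − (3926 + 3D) = +195 − D
Setting this equal to −139 kJ gives D = 334 kJ/mol.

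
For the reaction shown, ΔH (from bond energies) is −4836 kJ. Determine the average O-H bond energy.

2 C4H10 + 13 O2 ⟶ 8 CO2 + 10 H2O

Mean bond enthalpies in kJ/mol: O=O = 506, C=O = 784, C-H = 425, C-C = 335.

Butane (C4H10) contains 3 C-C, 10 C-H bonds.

Let D be the O-H bond energy.
Σ(broken) = 6×335 + 20×425 + 13×506 = 17088
Σ(formed) = 16×784 + 20×D = 12544 + 20D
ΔH = Σ(broken) − Σ(formed) = (17088) − (12544 + 20D) = +4544 − 20D
Setting this equal to −4836 kJ gives 20D = 9380, so D = 469 kJ/mol.

D(O-H) ≈ 469 kJ/mol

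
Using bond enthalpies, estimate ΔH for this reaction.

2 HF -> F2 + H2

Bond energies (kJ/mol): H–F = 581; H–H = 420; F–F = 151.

Bonds broken (reactants):
  H–F: 2 × 581 = 1162
  Σ(broken) = 1162 kJ
Bonds formed (products):
  F–F: 1 × 151 = 151
  H–H: 1 × 420 = 420
  Σ(formed) = 571 kJ
ΔH = Σ(broken) − Σ(formed) = 1162 − 571 = +591 kJ

ΔH ≈ +591 kJ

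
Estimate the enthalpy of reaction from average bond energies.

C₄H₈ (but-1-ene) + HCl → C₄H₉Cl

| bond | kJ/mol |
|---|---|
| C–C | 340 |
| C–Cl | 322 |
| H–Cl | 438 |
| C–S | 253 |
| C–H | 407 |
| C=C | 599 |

Bonds broken (reactants):
  C–C: 2 × 340 = 680
  C–H: 8 × 407 = 3256
  C=C: 1 × 599 = 599
  H–Cl: 1 × 438 = 438
  Σ(broken) = 4973 kJ
Bonds formed (products):
  C–C: 3 × 340 = 1020
  C–Cl: 1 × 322 = 322
  C–H: 9 × 407 = 3663
  Σ(formed) = 5005 kJ
ΔH = Σ(broken) − Σ(formed) = 4973 − 5005 = −32 kJ

ΔH ≈ −32 kJ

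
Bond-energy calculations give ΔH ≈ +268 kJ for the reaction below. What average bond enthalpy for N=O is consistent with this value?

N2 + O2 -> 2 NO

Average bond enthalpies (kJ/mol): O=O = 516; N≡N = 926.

Let D be the N=O bond energy.
Σ(broken) = 1×926 + 1×516 = 1442
Σ(formed) = 2×D = 2D
ΔH = Σ(broken) − Σ(formed) = (1442) − (2D) = +1442 − 2D
Setting this equal to +268 kJ gives 2D = 1174, so D = 587 kJ/mol.

D(N=O) ≈ 587 kJ/mol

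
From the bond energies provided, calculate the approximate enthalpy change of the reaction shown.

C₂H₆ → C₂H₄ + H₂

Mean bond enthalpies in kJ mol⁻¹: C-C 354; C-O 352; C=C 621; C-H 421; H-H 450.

ΔH ≈ +125 kJ

Bonds broken (reactants):
  C-C: 1 × 354 = 354
  C-H: 6 × 421 = 2526
  Σ(broken) = 2880 kJ
Bonds formed (products):
  C-H: 4 × 421 = 1684
  C=C: 1 × 621 = 621
  H-H: 1 × 450 = 450
  Σ(formed) = 2755 kJ
ΔH = Σ(broken) − Σ(formed) = 2880 − 2755 = +125 kJ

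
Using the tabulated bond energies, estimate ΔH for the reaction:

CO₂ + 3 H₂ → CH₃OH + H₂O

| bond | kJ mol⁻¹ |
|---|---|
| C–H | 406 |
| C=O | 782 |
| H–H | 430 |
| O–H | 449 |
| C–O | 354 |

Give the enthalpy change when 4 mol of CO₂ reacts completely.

ΔH = −260 kJ

Bonds broken (reactants):
  C=O: 2 × 782 = 1564
  H–H: 3 × 430 = 1290
  Σ(broken) = 2854 kJ
Bonds formed (products):
  C–H: 3 × 406 = 1218
  C–O: 1 × 354 = 354
  O–H: 3 × 449 = 1347
  Σ(formed) = 2919 kJ
ΔH = Σ(broken) − Σ(formed) = 2854 − 2919 = −65 kJ
For 4× the reaction as written: 4 × (−65) = −260 kJ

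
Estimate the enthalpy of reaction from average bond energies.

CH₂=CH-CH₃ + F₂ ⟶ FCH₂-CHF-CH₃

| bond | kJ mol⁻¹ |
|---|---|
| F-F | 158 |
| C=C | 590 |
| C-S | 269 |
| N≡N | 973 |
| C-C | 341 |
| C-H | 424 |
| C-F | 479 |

ΔH ≈ −551 kJ

Bonds broken (reactants):
  C-C: 1 × 341 = 341
  C-H: 6 × 424 = 2544
  C=C: 1 × 590 = 590
  F-F: 1 × 158 = 158
  Σ(broken) = 3633 kJ
Bonds formed (products):
  C-C: 2 × 341 = 682
  C-F: 2 × 479 = 958
  C-H: 6 × 424 = 2544
  Σ(formed) = 4184 kJ
ΔH = Σ(broken) − Σ(formed) = 3633 − 4184 = −551 kJ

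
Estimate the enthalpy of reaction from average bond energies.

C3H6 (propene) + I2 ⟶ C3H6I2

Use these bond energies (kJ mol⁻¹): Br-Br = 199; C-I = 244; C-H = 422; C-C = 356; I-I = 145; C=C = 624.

Bonds broken (reactants):
  C-C: 1 × 356 = 356
  C-H: 6 × 422 = 2532
  C=C: 1 × 624 = 624
  I-I: 1 × 145 = 145
  Σ(broken) = 3657 kJ
Bonds formed (products):
  C-C: 2 × 356 = 712
  C-H: 6 × 422 = 2532
  C-I: 2 × 244 = 488
  Σ(formed) = 3732 kJ
ΔH = Σ(broken) − Σ(formed) = 3657 − 3732 = −75 kJ

ΔH ≈ −75 kJ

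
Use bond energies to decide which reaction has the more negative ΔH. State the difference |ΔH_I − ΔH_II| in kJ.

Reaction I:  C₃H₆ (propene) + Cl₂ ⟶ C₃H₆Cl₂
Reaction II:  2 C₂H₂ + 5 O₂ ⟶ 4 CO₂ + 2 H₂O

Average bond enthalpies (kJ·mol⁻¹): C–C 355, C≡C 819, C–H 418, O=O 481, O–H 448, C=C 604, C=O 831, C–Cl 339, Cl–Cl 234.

Reaction II, by 2530 kJ

Reaction I:
  Bonds broken (reactants):
    C–C: 1 × 355 = 355
    C–H: 6 × 418 = 2508
    C=C: 1 × 604 = 604
    Cl–Cl: 1 × 234 = 234
    Σ(broken) = 3701 kJ
  Bonds formed (products):
    C–C: 2 × 355 = 710
    C–Cl: 2 × 339 = 678
    C–H: 6 × 418 = 2508
    Σ(formed) = 3896 kJ
  ΔH_I = 3701 − 3896 = −195 kJ
Reaction II:
  Bonds broken (reactants):
    C≡C: 2 × 819 = 1638
    C–H: 4 × 418 = 1672
    O=O: 5 × 481 = 2405
    Σ(broken) = 5715 kJ
  Bonds formed (products):
    C=O: 8 × 831 = 6648
    O–H: 4 × 448 = 1792
    Σ(formed) = 8440 kJ
  ΔH_II = 5715 − 8440 = −2725 kJ
ΔH_I − ΔH_II = +2530 kJ, so reaction II has the more negative ΔH; |ΔH_I − ΔH_II| = 2530 kJ.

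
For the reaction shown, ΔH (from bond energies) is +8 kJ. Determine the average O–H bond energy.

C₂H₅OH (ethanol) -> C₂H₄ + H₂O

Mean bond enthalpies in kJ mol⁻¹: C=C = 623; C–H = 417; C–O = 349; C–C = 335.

D(O–H) ≈ 470 kJ/mol

Let D be the O–H bond energy.
Σ(broken) = 1×335 + 5×417 + 1×349 + 1×D = 2769 + D
Σ(formed) = 4×417 + 1×623 + 2×D = 2291 + 2D
ΔH = Σ(broken) − Σ(formed) = (2769 + D) − (2291 + 2D) = +478 − D
Setting this equal to +8 kJ gives D = 470 kJ/mol.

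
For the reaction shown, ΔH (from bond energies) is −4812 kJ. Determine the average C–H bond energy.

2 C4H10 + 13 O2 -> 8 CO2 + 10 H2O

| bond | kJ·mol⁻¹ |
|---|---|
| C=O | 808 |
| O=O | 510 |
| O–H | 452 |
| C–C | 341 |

D(C–H) ≈ 424 kJ/mol

Let D be the C–H bond energy.
Σ(broken) = 6×341 + 20×D + 13×510 = 8676 + 20D
Σ(formed) = 16×808 + 20×452 = 21968
ΔH = Σ(broken) − Σ(formed) = (8676 + 20D) − (21968) = −13292 + 20D
Setting this equal to −4812 kJ gives 20D = 8480, so D = 424 kJ/mol.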